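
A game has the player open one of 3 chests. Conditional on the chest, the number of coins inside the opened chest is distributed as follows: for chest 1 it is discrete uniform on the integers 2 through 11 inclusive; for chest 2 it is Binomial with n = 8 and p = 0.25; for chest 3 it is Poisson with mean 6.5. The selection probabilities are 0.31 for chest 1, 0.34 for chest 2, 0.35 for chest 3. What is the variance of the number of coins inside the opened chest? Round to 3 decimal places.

9.887

Per component, 1: μ=6.5, E[X²]=50.5; 2: μ=2, E[X²]=5.5; 3: μ=6.5, E[X²]=48.75.
E[X] = 0.31·6.5 + 0.34·2 + 0.35·6.5 = 4.97.
E[X²] = 0.31·50.5 + 0.34·5.5 + 0.35·48.75 = 34.5875.
Var(X) = E[X²] − (E[X])² = 34.5875 − 24.7009 = 9.8866.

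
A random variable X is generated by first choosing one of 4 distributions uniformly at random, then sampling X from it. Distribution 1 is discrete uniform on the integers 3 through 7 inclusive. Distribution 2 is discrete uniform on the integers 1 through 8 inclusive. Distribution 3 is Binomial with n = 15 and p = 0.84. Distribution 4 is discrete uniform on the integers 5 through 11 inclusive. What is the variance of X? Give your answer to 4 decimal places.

Per component, 1: μ=5, E[X²]=27; 2: μ=4.5, E[X²]=25.5; 3: μ=12.6, E[X²]=160.776; 4: μ=8, E[X²]=68.
E[X] = 0.25·5 + 0.25·4.5 + 0.25·12.6 + 0.25·8 = 7.525.
E[X²] = 0.25·27 + 0.25·25.5 + 0.25·160.776 + 0.25·68 = 70.319.
Var(X) = E[X²] − (E[X])² = 70.319 − 56.6256 = 13.6934.

13.6934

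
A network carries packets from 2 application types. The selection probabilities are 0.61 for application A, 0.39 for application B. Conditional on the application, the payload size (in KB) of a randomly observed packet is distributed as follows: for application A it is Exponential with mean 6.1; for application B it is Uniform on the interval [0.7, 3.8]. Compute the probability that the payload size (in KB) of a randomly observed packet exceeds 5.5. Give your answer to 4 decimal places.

Conditional on each application, P(X > 5.5): A: 0.405904; B: 0.
By total probability, P(X > 5.5) = 0.61·0.405904 + 0.39·0 = 0.247601.

0.2476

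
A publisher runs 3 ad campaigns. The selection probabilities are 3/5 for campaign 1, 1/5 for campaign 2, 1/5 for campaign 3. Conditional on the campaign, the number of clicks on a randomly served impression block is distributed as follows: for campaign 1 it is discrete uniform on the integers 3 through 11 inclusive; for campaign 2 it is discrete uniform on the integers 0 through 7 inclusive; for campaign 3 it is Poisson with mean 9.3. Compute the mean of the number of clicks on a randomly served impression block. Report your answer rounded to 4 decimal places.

6.7600

Component means — 1: 7; 2: 3.5; 3: 9.3.
E[X] = 0.6·7 + 0.2·3.5 + 0.2·9.3 = 6.76.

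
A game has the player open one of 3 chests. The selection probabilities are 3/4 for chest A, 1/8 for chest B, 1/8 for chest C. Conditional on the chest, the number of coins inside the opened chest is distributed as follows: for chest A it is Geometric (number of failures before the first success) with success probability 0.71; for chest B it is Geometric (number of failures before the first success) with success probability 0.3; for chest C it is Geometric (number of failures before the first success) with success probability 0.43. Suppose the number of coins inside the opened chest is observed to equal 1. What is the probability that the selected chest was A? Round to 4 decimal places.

0.7308

Likelihoods P(X=1 | ·): A: 0.2059; B: 0.21; C: 0.2451.
Posterior ∝ prior × likelihood. Numerator for A: 0.75·0.2059 = 0.154425.
Normalizing constant: 0.75·0.2059 + 0.125·0.21 + 0.125·0.2451 = 0.211313.
P(A | observation) = 0.154425 / 0.211313 = 0.73079.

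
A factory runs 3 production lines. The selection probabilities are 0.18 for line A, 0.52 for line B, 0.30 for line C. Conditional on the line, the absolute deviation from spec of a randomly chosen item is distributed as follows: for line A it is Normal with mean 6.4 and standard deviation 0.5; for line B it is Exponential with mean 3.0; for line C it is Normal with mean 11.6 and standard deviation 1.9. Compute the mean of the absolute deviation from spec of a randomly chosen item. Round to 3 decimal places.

Component means — A: 6.4; B: 3; C: 11.6.
E[X] = 0.18·6.4 + 0.52·3 + 0.3·11.6 = 6.192.

6.192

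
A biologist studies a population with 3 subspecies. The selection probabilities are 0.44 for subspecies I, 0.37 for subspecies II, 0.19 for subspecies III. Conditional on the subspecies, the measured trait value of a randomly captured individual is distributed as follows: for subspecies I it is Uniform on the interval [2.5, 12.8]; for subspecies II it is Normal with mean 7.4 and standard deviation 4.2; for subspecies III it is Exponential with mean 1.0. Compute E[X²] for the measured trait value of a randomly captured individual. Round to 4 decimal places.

For each component E[X²] = Var + (mean)², giving I: 67.3633; II: 72.4; III: 2.
Overall E[X²] = 0.44·67.3633 + 0.37·72.4 + 0.19·2 = 56.8079.

56.8079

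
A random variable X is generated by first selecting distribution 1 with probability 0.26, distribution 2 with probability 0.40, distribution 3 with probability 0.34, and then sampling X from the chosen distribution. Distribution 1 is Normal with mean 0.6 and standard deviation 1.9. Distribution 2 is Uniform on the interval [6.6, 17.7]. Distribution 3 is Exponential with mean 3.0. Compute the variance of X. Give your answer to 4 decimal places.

Per component, 1: μ=0.6, E[X²]=3.97; 2: μ=12.15, E[X²]=157.89; 3: μ=3, E[X²]=18.
E[X] = 0.26·0.6 + 0.4·12.15 + 0.34·3 = 6.036.
E[X²] = 0.26·3.97 + 0.4·157.89 + 0.34·18 = 70.3082.
Var(X) = E[X²] − (E[X])² = 70.3082 − 36.4333 = 33.8749.

33.8749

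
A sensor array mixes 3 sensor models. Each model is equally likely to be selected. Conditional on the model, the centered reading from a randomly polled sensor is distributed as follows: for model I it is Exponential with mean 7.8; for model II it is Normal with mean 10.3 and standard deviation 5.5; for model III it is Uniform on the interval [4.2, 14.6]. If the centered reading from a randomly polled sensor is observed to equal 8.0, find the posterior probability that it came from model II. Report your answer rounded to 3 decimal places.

0.319

Likelihoods f(8.0 | ·): I: 0.0459701; II: 0.066462; III: 0.0961538.
Posterior ∝ prior × likelihood. Numerator for II: 0.333333·0.066462 = 0.022154.
Normalizing constant: 0.333333·0.0459701 + 0.333333·0.066462 + 0.333333·0.0961538 = 0.0695286.
P(II | observation) = 0.022154 / 0.0695286 = 0.318631.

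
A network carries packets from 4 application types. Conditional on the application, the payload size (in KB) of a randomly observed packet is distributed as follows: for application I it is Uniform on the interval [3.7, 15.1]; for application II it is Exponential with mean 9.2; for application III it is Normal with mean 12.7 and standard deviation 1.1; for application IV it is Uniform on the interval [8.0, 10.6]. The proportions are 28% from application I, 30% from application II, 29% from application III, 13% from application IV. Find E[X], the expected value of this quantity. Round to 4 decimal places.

Component means — I: 9.4; II: 9.2; III: 12.7; IV: 9.3.
E[X] = 0.28·9.4 + 0.3·9.2 + 0.29·12.7 + 0.13·9.3 = 10.284.

10.2840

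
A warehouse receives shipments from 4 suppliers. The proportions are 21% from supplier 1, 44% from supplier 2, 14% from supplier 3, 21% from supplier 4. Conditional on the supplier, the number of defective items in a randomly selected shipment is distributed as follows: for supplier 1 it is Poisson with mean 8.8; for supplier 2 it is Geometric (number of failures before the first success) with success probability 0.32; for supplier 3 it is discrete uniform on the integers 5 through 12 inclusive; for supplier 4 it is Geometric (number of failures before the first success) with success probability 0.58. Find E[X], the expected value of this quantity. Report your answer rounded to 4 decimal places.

Component means — 1: 8.8; 2: 2.125; 3: 8.5; 4: 0.724138.
E[X] = 0.21·8.8 + 0.44·2.125 + 0.14·8.5 + 0.21·0.724138 = 4.12507.

4.1251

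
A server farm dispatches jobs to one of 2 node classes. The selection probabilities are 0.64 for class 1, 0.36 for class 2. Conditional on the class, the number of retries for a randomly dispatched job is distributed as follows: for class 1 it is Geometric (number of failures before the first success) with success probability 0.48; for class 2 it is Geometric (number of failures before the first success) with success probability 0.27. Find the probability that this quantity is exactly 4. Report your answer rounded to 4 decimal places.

0.0501

Conditional on each class, P(X = 4): 1: 0.0350958; 2: 0.0766753.
By total probability, P(X = 4) = 0.64·0.0350958 + 0.36·0.0766753 = 0.0500644.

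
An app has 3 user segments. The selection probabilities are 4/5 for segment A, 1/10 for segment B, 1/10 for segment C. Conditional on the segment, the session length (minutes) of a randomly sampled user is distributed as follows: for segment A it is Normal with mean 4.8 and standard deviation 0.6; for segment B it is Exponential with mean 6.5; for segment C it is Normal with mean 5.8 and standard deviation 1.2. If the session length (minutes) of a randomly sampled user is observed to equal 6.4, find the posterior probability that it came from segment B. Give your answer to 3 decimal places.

0.114

Likelihoods f(6.4 | ·): A: 0.0189933; B: 0.0574743; C: 0.293388.
Posterior ∝ prior × likelihood. Numerator for B: 0.1·0.0574743 = 0.00574743.
Normalizing constant: 0.8·0.0189933 + 0.1·0.0574743 + 0.1·0.293388 = 0.0502809.
P(B | observation) = 0.00574743 / 0.0502809 = 0.114307.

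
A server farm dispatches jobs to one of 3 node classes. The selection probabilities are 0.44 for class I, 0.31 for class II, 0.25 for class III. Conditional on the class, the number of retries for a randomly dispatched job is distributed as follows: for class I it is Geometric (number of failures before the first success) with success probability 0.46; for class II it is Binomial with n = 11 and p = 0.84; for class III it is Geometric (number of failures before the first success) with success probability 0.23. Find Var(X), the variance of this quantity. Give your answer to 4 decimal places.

Per component, I: μ=1.17391, E[X²]=3.93006; II: μ=9.24, E[X²]=86.856; III: μ=3.34783, E[X²]=25.7637.
E[X] = 0.44·1.17391 + 0.31·9.24 + 0.25·3.34783 = 4.21788.
E[X²] = 0.44·3.93006 + 0.31·86.856 + 0.25·25.7637 = 35.0955.
Var(X) = E[X²] − (E[X])² = 35.0955 − 17.7905 = 17.305.

17.3050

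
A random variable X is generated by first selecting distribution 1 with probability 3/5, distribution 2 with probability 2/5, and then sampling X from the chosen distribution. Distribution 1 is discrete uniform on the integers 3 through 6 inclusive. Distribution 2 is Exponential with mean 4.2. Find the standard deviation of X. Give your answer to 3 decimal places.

2.798

Per component, 1: μ=4.5, E[X²]=21.5; 2: μ=4.2, E[X²]=35.28.
E[X] = 0.6·4.5 + 0.4·4.2 = 4.38.
E[X²] = 0.6·21.5 + 0.4·35.28 = 27.012.
Var(X) = E[X²] − (E[X])² = 27.012 − 19.1844 = 7.8276.
SD(X) = √7.8276 = 2.79778.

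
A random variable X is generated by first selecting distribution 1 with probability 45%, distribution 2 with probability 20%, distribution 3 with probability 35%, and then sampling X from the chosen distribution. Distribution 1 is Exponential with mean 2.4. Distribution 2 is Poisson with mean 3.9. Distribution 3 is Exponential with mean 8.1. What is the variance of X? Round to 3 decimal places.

32.890

Per component, 1: μ=2.4, E[X²]=11.52; 2: μ=3.9, E[X²]=19.11; 3: μ=8.1, E[X²]=131.22.
E[X] = 0.45·2.4 + 0.2·3.9 + 0.35·8.1 = 4.695.
E[X²] = 0.45·11.52 + 0.2·19.11 + 0.35·131.22 = 54.933.
Var(X) = E[X²] − (E[X])² = 54.933 − 22.043 = 32.89.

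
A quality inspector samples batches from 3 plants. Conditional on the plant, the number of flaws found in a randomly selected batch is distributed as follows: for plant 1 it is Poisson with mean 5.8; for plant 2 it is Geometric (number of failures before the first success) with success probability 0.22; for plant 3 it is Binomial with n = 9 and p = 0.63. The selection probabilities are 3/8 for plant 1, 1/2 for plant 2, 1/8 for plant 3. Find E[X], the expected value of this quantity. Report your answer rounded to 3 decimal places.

Component means — 1: 5.8; 2: 3.54545; 3: 5.67.
E[X] = 0.375·5.8 + 0.5·3.54545 + 0.125·5.67 = 4.65648.

4.656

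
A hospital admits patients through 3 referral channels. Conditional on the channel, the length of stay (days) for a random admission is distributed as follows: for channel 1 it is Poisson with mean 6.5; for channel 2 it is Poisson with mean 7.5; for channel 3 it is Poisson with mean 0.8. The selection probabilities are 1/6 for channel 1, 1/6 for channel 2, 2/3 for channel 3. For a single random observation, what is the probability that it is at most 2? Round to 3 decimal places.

0.646

Conditional on each channel, P(X ≤ 2): 1: 0.0430359; 2: 0.0202567; 3: 0.952577.
By total probability, P(X ≤ 2) = 0.166667·0.0430359 + 0.166667·0.0202567 + 0.666667·0.952577 = 0.6456.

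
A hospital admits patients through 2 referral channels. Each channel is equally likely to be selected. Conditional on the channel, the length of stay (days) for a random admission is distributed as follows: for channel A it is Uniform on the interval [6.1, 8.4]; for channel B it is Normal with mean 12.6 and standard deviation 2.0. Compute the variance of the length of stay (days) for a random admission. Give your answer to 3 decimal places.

9.376

Per component, A: μ=7.25, E[X²]=53.0033; B: μ=12.6, E[X²]=162.76.
E[X] = 0.5·7.25 + 0.5·12.6 = 9.925.
E[X²] = 0.5·53.0033 + 0.5·162.76 = 107.882.
Var(X) = E[X²] − (E[X])² = 107.882 − 98.5056 = 9.37604.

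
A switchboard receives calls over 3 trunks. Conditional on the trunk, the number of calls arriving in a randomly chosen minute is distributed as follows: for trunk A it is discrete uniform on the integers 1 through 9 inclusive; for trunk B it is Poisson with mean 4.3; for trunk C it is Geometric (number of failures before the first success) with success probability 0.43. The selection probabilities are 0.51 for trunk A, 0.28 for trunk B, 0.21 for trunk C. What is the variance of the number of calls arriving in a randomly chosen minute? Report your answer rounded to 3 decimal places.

7.288

Per component, A: μ=5, E[X²]=31.6667; B: μ=4.3, E[X²]=22.79; C: μ=1.32558, E[X²]=4.83991.
E[X] = 0.51·5 + 0.28·4.3 + 0.21·1.32558 = 4.03237.
E[X²] = 0.51·31.6667 + 0.28·22.79 + 0.21·4.83991 = 23.5476.
Var(X) = E[X²] − (E[X])² = 23.5476 − 16.26 = 7.28756.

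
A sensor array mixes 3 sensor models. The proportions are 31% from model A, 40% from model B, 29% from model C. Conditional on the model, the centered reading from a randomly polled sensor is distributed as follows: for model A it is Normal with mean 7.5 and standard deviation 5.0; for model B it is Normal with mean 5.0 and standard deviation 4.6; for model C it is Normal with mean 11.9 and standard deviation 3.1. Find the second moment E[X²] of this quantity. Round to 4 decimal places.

87.5053

For each component E[X²] = Var + (mean)², giving A: 81.25; B: 46.16; C: 151.22.
Overall E[X²] = 0.31·81.25 + 0.4·46.16 + 0.29·151.22 = 87.5053.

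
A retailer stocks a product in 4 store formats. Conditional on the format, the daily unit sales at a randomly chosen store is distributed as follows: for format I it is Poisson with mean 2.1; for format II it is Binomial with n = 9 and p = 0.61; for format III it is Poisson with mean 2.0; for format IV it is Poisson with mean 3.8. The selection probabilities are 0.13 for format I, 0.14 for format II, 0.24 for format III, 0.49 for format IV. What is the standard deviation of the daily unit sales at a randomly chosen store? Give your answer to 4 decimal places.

Per component, I: μ=2.1, E[X²]=6.51; II: μ=5.49, E[X²]=32.2812; III: μ=2, E[X²]=6; IV: μ=3.8, E[X²]=18.24.
E[X] = 0.13·2.1 + 0.14·5.49 + 0.24·2 + 0.49·3.8 = 3.3836.
E[X²] = 0.13·6.51 + 0.14·32.2812 + 0.24·6 + 0.49·18.24 = 15.7433.
Var(X) = E[X²] − (E[X])² = 15.7433 − 11.4487 = 4.29452.
SD(X) = √4.29452 = 2.07232.

2.0723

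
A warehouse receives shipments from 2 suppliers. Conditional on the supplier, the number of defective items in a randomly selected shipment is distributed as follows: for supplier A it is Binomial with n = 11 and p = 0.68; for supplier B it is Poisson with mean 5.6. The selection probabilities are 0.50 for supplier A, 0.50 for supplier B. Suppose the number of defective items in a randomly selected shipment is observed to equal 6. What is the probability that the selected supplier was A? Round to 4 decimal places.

0.4918

Likelihoods P(X=6 | ·): A: 0.153266; B: 0.158397.
Posterior ∝ prior × likelihood. Numerator for A: 0.5·0.153266 = 0.0766329.
Normalizing constant: 0.5·0.153266 + 0.5·0.158397 = 0.155831.
P(A | observation) = 0.0766329 / 0.155831 = 0.491768.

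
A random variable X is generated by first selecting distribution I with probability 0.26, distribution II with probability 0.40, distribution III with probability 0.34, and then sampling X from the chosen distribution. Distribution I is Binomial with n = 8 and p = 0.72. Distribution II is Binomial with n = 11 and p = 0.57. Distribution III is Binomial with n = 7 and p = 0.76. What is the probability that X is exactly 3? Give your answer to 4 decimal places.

0.0410

Conditional on each component, P(X = 3): I: 0.0359729; II: 0.0357155; III: 0.0509746.
By total probability, P(X = 3) = 0.26·0.0359729 + 0.4·0.0357155 + 0.34·0.0509746 = 0.0409705.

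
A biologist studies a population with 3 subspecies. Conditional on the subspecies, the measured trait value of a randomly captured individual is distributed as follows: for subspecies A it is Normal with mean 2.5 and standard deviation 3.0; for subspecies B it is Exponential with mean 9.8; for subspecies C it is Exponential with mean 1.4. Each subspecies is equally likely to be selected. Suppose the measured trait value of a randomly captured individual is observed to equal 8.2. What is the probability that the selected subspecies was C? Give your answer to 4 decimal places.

Likelihoods f(8.2 | ·): A: 0.0218719; B: 0.0441962; C: 0.00204243.
Posterior ∝ prior × likelihood. Numerator for C: 0.333333·0.00204243 = 0.00068081.
Normalizing constant: 0.333333·0.0218719 + 0.333333·0.0441962 + 0.333333·0.00204243 = 0.0227035.
P(C | observation) = 0.00068081 / 0.0227035 = 0.029987.

0.0300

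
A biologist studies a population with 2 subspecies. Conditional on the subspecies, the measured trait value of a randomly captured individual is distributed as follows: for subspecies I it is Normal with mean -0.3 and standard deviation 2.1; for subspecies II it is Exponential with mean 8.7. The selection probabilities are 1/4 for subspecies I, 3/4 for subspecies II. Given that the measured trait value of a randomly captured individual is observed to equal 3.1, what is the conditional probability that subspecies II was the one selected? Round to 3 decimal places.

0.825

Likelihoods f(3.1 | ·): I: 0.0512247; II: 0.0804882.
Posterior ∝ prior × likelihood. Numerator for II: 0.75·0.0804882 = 0.0603661.
Normalizing constant: 0.25·0.0512247 + 0.75·0.0804882 = 0.0731723.
P(II | observation) = 0.0603661 / 0.0731723 = 0.824986.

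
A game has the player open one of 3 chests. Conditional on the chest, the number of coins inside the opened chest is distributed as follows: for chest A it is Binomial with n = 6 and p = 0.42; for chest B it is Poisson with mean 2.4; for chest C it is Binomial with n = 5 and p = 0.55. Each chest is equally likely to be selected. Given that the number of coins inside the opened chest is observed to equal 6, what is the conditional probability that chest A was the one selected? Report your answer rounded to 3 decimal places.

0.186

Likelihoods P(X=6 | ·): A: 0.00548903; B: 0.0240784; C: 0.
Posterior ∝ prior × likelihood. Numerator for A: 0.333333·0.00548903 = 0.00182968.
Normalizing constant: 0.333333·0.00548903 + 0.333333·0.0240784 + 0.333333·0 = 0.00985582.
P(A | observation) = 0.00182968 / 0.00985582 = 0.185644.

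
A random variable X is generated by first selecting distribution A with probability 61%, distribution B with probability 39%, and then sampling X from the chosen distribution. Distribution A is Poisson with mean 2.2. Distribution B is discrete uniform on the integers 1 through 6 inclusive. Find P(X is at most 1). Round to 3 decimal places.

0.281

Conditional on each component, P(X ≤ 1): A: 0.35457; B: 0.166667.
By total probability, P(X ≤ 1) = 0.61·0.35457 + 0.39·0.166667 = 0.281288.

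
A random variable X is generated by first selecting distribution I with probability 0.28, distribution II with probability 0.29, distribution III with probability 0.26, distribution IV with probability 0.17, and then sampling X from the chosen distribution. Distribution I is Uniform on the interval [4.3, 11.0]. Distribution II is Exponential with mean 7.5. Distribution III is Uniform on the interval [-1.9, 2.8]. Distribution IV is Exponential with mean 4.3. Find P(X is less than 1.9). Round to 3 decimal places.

0.336

Conditional on each component, P(X < 1.9): I: 0; II: 0.223791; III: 0.808511; IV: 0.357161.
By total probability, P(X < 1.9) = 0.28·0 + 0.29·0.223791 + 0.26·0.808511 + 0.17·0.357161 = 0.335829.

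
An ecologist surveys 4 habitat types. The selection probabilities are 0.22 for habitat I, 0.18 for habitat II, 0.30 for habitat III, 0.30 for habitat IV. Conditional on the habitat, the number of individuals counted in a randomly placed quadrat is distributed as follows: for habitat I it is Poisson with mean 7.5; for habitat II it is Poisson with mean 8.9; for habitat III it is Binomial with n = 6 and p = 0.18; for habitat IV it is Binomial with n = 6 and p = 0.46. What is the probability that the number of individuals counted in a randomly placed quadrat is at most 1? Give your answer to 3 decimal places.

Conditional on each habitat, P(X ≤ 1): I: 0.00470122; II: 0.00135025; III: 0.704406; IV: 0.151524.
By total probability, P(X ≤ 1) = 0.22·0.00470122 + 0.18·0.00135025 + 0.3·0.704406 + 0.3·0.151524 = 0.258056.

0.258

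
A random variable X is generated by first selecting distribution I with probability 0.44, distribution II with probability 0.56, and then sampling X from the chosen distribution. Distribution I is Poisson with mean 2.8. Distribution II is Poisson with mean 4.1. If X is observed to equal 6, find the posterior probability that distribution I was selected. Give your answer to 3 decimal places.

Likelihoods P(X=6 | ·): I: 0.0406997; II: 0.109336.
Posterior ∝ prior × likelihood. Numerator for I: 0.44·0.0406997 = 0.0179079.
Normalizing constant: 0.44·0.0406997 + 0.56·0.109336 = 0.079136.
P(I | observation) = 0.0179079 / 0.079136 = 0.226292.

0.226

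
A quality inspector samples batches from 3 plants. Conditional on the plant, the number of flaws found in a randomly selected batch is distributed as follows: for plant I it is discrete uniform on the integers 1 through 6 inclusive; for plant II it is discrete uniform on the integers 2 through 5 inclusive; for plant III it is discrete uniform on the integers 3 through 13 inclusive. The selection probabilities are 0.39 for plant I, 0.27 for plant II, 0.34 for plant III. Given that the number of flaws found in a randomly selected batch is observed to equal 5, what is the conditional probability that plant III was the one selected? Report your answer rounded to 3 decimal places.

Likelihoods P(X=5 | ·): I: 0.166667; II: 0.25; III: 0.0909091.
Posterior ∝ prior × likelihood. Numerator for III: 0.34·0.0909091 = 0.0309091.
Normalizing constant: 0.39·0.166667 + 0.27·0.25 + 0.34·0.0909091 = 0.163409.
P(III | observation) = 0.0309091 / 0.163409 = 0.189152.

0.189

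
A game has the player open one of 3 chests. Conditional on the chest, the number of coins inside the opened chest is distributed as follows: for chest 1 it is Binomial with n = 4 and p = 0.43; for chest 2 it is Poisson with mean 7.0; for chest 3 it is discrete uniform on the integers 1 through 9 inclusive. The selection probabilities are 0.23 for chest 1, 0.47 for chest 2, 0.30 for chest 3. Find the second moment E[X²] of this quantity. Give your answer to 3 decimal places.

For each component E[X²] = Var + (mean)², giving 1: 3.9388; 2: 56; 3: 31.6667.
Overall E[X²] = 0.23·3.9388 + 0.47·56 + 0.3·31.6667 = 36.7259.

36.726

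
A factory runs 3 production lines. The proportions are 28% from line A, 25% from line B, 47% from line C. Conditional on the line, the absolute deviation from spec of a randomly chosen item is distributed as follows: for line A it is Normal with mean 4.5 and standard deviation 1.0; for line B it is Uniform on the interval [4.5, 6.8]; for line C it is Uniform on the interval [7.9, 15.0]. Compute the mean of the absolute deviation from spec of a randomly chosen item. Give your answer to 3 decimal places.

8.054

Component means — A: 4.5; B: 5.65; C: 11.45.
E[X] = 0.28·4.5 + 0.25·5.65 + 0.47·11.45 = 8.054.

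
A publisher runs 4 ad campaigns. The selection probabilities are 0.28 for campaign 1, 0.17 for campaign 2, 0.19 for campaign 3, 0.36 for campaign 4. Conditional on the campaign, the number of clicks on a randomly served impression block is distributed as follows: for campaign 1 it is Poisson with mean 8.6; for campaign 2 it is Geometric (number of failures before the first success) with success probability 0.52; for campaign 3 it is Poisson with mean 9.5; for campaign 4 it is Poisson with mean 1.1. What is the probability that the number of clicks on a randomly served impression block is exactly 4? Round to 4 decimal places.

Conditional on each campaign, P(X = 4): 1: 0.0419614; 2: 0.0276038; 3: 0.025403; 4: 0.0203065.
By total probability, P(X = 4) = 0.28·0.0419614 + 0.17·0.0276038 + 0.19·0.025403 + 0.36·0.0203065 = 0.0285788.

0.0286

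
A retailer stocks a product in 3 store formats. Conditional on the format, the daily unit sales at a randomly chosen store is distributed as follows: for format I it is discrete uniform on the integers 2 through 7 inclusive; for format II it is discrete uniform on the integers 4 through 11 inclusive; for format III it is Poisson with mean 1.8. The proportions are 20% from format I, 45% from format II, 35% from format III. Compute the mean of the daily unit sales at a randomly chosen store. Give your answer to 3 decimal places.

Component means — I: 4.5; II: 7.5; III: 1.8.
E[X] = 0.2·4.5 + 0.45·7.5 + 0.35·1.8 = 4.905.

4.905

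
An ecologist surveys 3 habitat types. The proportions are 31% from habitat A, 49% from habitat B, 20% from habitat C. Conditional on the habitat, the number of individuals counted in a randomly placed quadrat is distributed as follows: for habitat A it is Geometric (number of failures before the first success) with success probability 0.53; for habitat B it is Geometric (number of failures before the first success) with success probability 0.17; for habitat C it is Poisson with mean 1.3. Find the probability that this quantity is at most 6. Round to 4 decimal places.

Conditional on each habitat, P(X ≤ 6): A: 0.994934; B: 0.728639; C: 0.999596.
By total probability, P(X ≤ 6) = 0.31·0.994934 + 0.49·0.728639 + 0.2·0.999596 = 0.865382.

0.8654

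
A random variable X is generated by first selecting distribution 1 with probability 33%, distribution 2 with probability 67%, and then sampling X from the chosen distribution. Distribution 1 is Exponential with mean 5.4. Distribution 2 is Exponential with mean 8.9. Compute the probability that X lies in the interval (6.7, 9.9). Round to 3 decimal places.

0.138

Conditional on each component, P(6.7 < X < 9.9): 1: 0.12929; 2: 0.142259.
By total probability, P(6.7 < X < 9.9) = 0.33·0.12929 + 0.67·0.142259 = 0.137979.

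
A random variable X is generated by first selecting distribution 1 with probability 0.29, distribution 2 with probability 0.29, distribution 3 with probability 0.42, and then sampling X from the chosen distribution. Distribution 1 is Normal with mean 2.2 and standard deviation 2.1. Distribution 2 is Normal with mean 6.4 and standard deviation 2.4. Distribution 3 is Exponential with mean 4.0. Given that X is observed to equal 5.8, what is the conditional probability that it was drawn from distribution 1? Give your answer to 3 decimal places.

Likelihoods f(5.8 | ·): 1: 0.0437063; 2: 0.161112; 3: 0.0586426.
Posterior ∝ prior × likelihood. Numerator for 1: 0.29·0.0437063 = 0.0126748.
Normalizing constant: 0.29·0.0437063 + 0.29·0.161112 + 0.42·0.0586426 = 0.0840271.
P(1 | observation) = 0.0126748 / 0.0840271 = 0.150842.

0.151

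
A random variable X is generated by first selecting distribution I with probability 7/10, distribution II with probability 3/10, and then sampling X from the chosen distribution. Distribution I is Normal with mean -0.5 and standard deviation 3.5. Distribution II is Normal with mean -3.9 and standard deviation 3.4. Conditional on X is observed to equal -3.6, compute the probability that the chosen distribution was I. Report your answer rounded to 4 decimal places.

0.6059

Likelihoods f(-3.6 | ·): I: 0.0770003; II: 0.11688.
Posterior ∝ prior × likelihood. Numerator for I: 0.7·0.0770003 = 0.0539002.
Normalizing constant: 0.7·0.0770003 + 0.3·0.11688 = 0.0889642.
P(I | observation) = 0.0539002 / 0.0889642 = 0.605864.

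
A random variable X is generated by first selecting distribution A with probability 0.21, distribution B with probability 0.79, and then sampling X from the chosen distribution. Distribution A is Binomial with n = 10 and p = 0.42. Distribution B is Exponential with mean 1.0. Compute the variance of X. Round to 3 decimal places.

3.000

Per component, A: μ=4.2, E[X²]=20.076; B: μ=1, E[X²]=2.
E[X] = 0.21·4.2 + 0.79·1 = 1.672.
E[X²] = 0.21·20.076 + 0.79·2 = 5.79596.
Var(X) = E[X²] − (E[X])² = 5.79596 − 2.79558 = 3.00038.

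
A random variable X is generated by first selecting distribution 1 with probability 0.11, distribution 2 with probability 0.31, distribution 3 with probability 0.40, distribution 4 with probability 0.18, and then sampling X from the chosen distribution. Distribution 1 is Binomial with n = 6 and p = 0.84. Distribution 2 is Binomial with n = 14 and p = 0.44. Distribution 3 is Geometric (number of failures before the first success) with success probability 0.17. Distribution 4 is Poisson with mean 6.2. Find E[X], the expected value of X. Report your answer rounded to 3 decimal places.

Component means — 1: 5.04; 2: 6.16; 3: 4.88235; 4: 6.2.
E[X] = 0.11·5.04 + 0.31·6.16 + 0.4·4.88235 + 0.18·6.2 = 5.53294.

5.533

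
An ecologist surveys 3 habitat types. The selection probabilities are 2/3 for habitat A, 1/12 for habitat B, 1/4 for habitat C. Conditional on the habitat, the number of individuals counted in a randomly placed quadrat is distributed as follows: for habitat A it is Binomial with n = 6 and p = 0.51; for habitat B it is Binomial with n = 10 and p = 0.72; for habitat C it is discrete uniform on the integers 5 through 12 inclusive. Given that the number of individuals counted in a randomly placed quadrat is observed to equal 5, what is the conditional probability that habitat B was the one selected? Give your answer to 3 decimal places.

0.066

Likelihoods P(X=5 | ·): A: 0.101437; B: 0.0839176; C: 0.125.
Posterior ∝ prior × likelihood. Numerator for B: 0.0833333·0.0839176 = 0.00699314.
Normalizing constant: 0.666667·0.101437 + 0.0833333·0.0839176 + 0.25·0.125 = 0.105868.
P(B | observation) = 0.00699314 / 0.105868 = 0.0660552.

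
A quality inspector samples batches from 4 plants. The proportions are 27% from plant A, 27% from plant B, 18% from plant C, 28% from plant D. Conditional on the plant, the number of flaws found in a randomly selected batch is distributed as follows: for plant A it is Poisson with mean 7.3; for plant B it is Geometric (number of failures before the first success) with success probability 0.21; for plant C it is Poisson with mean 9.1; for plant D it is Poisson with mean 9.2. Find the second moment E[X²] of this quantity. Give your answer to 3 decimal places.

67.836

For each component E[X²] = Var + (mean)², giving A: 60.59; B: 32.0658; C: 91.91; D: 93.84.
Overall E[X²] = 0.27·60.59 + 0.27·32.0658 + 0.18·91.91 + 0.28·93.84 = 67.8361.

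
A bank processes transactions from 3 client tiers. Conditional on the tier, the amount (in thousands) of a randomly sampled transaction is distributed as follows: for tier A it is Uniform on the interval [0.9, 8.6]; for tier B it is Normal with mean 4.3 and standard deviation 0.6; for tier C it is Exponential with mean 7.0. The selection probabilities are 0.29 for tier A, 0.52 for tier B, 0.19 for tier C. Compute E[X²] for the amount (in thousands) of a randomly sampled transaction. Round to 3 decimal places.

36.398

For each component E[X²] = Var + (mean)², giving A: 27.5033; B: 18.85; C: 98.
Overall E[X²] = 0.29·27.5033 + 0.52·18.85 + 0.19·98 = 36.398.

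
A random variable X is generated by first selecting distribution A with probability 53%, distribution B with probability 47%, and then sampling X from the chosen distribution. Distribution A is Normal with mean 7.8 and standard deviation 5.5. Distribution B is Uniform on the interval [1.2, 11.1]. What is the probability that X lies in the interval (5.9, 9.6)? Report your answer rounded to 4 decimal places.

Conditional on each component, P(5.9 < X < 9.6): A: 0.263393; B: 0.373737.
By total probability, P(5.9 < X < 9.6) = 0.53·0.263393 + 0.47·0.373737 = 0.315255.

0.3153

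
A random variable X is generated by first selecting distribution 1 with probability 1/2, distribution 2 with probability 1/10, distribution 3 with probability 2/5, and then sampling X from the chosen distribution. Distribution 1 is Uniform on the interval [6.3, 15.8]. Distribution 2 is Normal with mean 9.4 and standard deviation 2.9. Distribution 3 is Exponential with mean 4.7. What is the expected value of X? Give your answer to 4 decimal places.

Component means — 1: 11.05; 2: 9.4; 3: 4.7.
E[X] = 0.5·11.05 + 0.1·9.4 + 0.4·4.7 = 8.345.

8.3450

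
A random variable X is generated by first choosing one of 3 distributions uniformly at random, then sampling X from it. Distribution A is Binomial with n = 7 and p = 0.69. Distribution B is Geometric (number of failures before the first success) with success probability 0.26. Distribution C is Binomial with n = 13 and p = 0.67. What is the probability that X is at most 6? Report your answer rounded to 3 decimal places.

0.634

Conditional on each component, P(X ≤ 6): A: 0.925536; B: 0.878487; C: 0.0987895.
By total probability, P(X ≤ 6) = 0.333333·0.925536 + 0.333333·0.878487 + 0.333333·0.0987895 = 0.634271.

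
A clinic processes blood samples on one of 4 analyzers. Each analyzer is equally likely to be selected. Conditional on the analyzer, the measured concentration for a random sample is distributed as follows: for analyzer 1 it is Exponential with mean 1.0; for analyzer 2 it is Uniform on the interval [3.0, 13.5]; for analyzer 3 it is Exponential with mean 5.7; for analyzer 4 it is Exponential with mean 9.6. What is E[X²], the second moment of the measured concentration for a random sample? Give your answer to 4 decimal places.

For each component E[X²] = Var + (mean)², giving 1: 2; 2: 77.25; 3: 64.98; 4: 184.32.
Overall E[X²] = 0.25·2 + 0.25·77.25 + 0.25·64.98 + 0.25·184.32 = 82.1375.

82.1375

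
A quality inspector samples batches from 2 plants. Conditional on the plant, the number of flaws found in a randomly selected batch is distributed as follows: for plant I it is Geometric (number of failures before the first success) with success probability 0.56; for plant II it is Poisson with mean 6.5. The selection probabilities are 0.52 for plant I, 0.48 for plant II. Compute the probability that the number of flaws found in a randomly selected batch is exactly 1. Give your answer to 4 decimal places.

0.1328

Conditional on each plant, P(X = 1): I: 0.2464; II: 0.00977235.
By total probability, P(X = 1) = 0.52·0.2464 + 0.48·0.00977235 = 0.132819.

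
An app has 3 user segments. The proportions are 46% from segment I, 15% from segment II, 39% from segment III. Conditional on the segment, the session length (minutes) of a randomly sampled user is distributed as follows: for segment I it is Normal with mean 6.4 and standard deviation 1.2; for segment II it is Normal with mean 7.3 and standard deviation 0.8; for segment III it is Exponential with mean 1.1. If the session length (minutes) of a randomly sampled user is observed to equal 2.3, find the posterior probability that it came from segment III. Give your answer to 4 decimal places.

Likelihoods f(2.3 | ·): I: 0.000970144; II: 1.6425e-09; III: 0.112341.
Posterior ∝ prior × likelihood. Numerator for III: 0.39·0.112341 = 0.0438129.
Normalizing constant: 0.46·0.000970144 + 0.15·1.6425e-09 + 0.39·0.112341 = 0.0442591.
P(III | observation) = 0.0438129 / 0.0442591 = 0.989917.

0.9899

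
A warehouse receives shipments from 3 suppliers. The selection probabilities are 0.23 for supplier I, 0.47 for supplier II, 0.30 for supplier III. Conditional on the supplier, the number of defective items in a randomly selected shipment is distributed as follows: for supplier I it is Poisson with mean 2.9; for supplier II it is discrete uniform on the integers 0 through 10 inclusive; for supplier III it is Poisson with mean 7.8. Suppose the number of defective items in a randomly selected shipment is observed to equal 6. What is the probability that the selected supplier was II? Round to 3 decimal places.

0.466

Likelihoods P(X=6 | ·): I: 0.0454571; II: 0.0909091; III: 0.128156.
Posterior ∝ prior × likelihood. Numerator for II: 0.47·0.0909091 = 0.0427273.
Normalizing constant: 0.23·0.0454571 + 0.47·0.0909091 + 0.3·0.128156 = 0.0916291.
P(II | observation) = 0.0427273 / 0.0916291 = 0.466307.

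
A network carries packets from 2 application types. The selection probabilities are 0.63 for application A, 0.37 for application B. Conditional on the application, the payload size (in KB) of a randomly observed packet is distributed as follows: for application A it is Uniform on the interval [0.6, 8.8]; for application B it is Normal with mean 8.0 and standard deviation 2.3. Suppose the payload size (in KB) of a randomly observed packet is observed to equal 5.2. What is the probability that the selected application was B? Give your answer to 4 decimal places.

Likelihoods f(5.2 | ·): A: 0.121951; B: 0.0826725.
Posterior ∝ prior × likelihood. Numerator for B: 0.37·0.0826725 = 0.0305888.
Normalizing constant: 0.63·0.121951 + 0.37·0.0826725 = 0.107418.
P(B | observation) = 0.0305888 / 0.107418 = 0.284764.

0.2848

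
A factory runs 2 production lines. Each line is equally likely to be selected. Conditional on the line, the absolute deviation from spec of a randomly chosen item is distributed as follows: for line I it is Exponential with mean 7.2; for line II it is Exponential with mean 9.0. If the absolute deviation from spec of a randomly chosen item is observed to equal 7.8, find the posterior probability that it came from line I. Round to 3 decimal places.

0.502

Likelihoods f(7.8 | ·): I: 0.0470091; II: 0.0467056.
Posterior ∝ prior × likelihood. Numerator for I: 0.5·0.0470091 = 0.0235045.
Normalizing constant: 0.5·0.0470091 + 0.5·0.0467056 = 0.0468573.
P(I | observation) = 0.0235045 / 0.0468573 = 0.501619.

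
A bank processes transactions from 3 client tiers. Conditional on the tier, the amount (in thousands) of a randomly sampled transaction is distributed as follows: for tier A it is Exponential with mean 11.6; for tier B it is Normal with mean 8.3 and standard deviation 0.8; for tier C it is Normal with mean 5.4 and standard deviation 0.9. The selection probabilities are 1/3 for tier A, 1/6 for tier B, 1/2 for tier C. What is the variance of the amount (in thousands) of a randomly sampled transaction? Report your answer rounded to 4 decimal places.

53.0775

Per component, A: μ=11.6, E[X²]=269.12; B: μ=8.3, E[X²]=69.53; C: μ=5.4, E[X²]=29.97.
E[X] = 0.333333·11.6 + 0.166667·8.3 + 0.5·5.4 = 7.95.
E[X²] = 0.333333·269.12 + 0.166667·69.53 + 0.5·29.97 = 116.28.
Var(X) = E[X²] − (E[X])² = 116.28 − 63.2025 = 53.0775.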